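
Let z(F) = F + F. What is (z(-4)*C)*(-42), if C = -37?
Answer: -12432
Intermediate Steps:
z(F) = 2*F
(z(-4)*C)*(-42) = ((2*(-4))*(-37))*(-42) = -8*(-37)*(-42) = 296*(-42) = -12432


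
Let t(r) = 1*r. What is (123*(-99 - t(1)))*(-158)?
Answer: 1943400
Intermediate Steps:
t(r) = r
(123*(-99 - t(1)))*(-158) = (123*(-99 - 1*1))*(-158) = (123*(-99 - 1))*(-158) = (123*(-100))*(-158) = -12300*(-158) = 1943400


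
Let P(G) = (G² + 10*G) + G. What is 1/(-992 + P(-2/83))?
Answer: -6889/6835710 ≈ -0.0010078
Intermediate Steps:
P(G) = G² + 11*G
1/(-992 + P(-2/83)) = 1/(-992 + (-2/83)*(11 - 2/83)) = 1/(-992 + (-2*1/83)*(11 - 2*1/83)) = 1/(-992 - 2*(11 - 2/83)/83) = 1/(-992 - 2/83*911/83) = 1/(-992 - 1822/6889) = 1/(-6835710/6889) = -6889/6835710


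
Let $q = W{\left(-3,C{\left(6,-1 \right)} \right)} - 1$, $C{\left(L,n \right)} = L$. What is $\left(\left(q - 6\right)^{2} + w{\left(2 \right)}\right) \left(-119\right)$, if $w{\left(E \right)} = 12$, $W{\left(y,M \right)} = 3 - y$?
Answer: $-1547$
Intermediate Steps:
$q = 5$ ($q = \left(3 - -3\right) - 1 = \left(3 + 3\right) - 1 = 6 - 1 = 5$)
$\left(\left(q - 6\right)^{2} + w{\left(2 \right)}\right) \left(-119\right) = \left(\left(5 - 6\right)^{2} + 12\right) \left(-119\right) = \left(\left(-1\right)^{2} + 12\right) \left(-119\right) = \left(1 + 12\right) \left(-119\right) = 13 \left(-119\right) = -1547$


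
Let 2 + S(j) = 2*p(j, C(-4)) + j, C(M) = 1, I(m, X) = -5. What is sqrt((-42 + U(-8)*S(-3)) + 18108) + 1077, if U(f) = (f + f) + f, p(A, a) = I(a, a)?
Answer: 1077 + sqrt(18426) ≈ 1212.7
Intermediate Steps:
p(A, a) = -5
S(j) = -12 + j (S(j) = -2 + (2*(-5) + j) = -2 + (-10 + j) = -12 + j)
U(f) = 3*f (U(f) = 2*f + f = 3*f)
sqrt((-42 + U(-8)*S(-3)) + 18108) + 1077 = sqrt((-42 + (3*(-8))*(-12 - 3)) + 18108) + 1077 = sqrt((-42 - 24*(-15)) + 18108) + 1077 = sqrt((-42 + 360) + 18108) + 1077 = sqrt(318 + 18108) + 1077 = sqrt(18426) + 1077 = 1077 + sqrt(18426)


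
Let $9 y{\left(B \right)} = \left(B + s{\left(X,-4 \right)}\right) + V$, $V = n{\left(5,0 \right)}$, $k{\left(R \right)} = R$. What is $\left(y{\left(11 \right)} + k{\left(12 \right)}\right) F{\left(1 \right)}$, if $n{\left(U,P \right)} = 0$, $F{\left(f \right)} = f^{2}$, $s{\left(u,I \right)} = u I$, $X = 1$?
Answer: $\frac{115}{9} \approx 12.778$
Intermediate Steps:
$s{\left(u,I \right)} = I u$
$V = 0$
$y{\left(B \right)} = - \frac{4}{9} + \frac{B}{9}$ ($y{\left(B \right)} = \frac{\left(B - 4\right) + 0}{9} = \frac{\left(-4 + B\right) + 0}{9} = \frac{-4 + B}{9} = - \frac{4}{9} + \frac{B}{9}$)
$\left(y{\left(11 \right)} + k{\left(12 \right)}\right) F{\left(1 \right)} = \left(\left(- \frac{4}{9} + \frac{1}{9} \cdot 11\right) + 12\right) 1^{2} = \left(\left(- \frac{4}{9} + \frac{11}{9}\right) + 12\right) 1 = \left(\frac{7}{9} + 12\right) 1 = \frac{115}{9} \cdot 1 = \frac{115}{9}$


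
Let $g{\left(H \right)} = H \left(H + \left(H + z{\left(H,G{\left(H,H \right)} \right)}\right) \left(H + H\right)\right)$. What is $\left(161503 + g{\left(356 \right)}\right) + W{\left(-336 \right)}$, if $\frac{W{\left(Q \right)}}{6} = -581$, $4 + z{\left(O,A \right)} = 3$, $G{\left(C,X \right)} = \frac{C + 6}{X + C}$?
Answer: $90267313$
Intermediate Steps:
$G{\left(C,X \right)} = \frac{6 + C}{C + X}$
$z{\left(O,A \right)} = -1$ ($z{\left(O,A \right)} = -4 + 3 = -1$)
$W{\left(Q \right)} = -3486$ ($W{\left(Q \right)} = 6 \left(-581\right) = -3486$)
$g{\left(H \right)} = H \left(H + 2 H \left(-1 + H\right)\right)$ ($g{\left(H \right)} = H \left(H + \left(H - 1\right) \left(H + H\right)\right) = H \left(H + \left(-1 + H\right) 2 H\right) = H \left(H + 2 H \left(-1 + H\right)\right)$)
$\left(161503 + g{\left(356 \right)}\right) + W{\left(-336 \right)} = \left(161503 + 356^{2} \left(-1 + 2 \cdot 356\right)\right) - 3486 = \left(161503 + 126736 \left(-1 + 712\right)\right) - 3486 = \left(161503 + 126736 \cdot 711\right) - 3486 = \left(161503 + 90109296\right) - 3486 = 90270799 - 3486 = 90267313$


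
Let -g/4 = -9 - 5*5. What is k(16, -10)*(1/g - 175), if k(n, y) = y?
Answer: 118995/68 ≈ 1749.9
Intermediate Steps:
g = 136 (g = -4*(-9 - 5*5) = -4*(-9 - 1*25) = -4*(-9 - 25) = -4*(-34) = 136)
k(16, -10)*(1/g - 175) = -10*(1/136 - 175) = -10*(-23799/136) = 118995/68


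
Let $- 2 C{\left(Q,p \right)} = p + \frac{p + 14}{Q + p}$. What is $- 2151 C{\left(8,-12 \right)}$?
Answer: $- \frac{53775}{4} \approx -13444.0$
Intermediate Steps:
$C{\left(Q,p \right)} = - \frac{p}{2} - \frac{14 + p}{2 \left(Q + p\right)}$ ($C{\left(Q,p \right)} = - \frac{p + \frac{p + 14}{Q + p}}{2} = - \frac{p + \frac{14 + p}{Q + p}}{2} = - \frac{p}{2} - \frac{14 + p}{2 \left(Q + p\right)}$)
$- 2151 C{\left(8,-12 \right)} = - 2151 \frac{-14 - -12 - \left(-12\right)^{2} - 8 \left(-12\right)}{2 \left(8 - 12\right)} = - 2151 \frac{-14 + 12 - 144 + 96}{2 \left(-4\right)} = - 2151 \cdot \frac{1}{2} \left(- \frac{1}{4}\right) \left(-14 + 12 - 144 + 96\right) = - 2151 \cdot \frac{1}{2} \left(- \frac{1}{4}\right) \left(-50\right) = \left(-2151\right) \frac{25}{4} = - \frac{53775}{4}$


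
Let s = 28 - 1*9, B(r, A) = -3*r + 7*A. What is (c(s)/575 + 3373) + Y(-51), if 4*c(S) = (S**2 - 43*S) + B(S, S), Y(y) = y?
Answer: 382011/115 ≈ 3321.8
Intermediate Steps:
s = 19 (s = 28 - 9 = 19)
c(S) = -39*S/4 + S**2/4 (c(S) = ((S**2 - 43*S) + (-3*S + 7*S))/4 = ((S**2 - 43*S) + 4*S)/4 = (S**2 - 39*S)/4 = -39*S/4 + S**2/4)
(c(s)/575 + 3373) + Y(-51) = (((1/4)*19*(-39 + 19))/575 + 3373) - 51 = (((1/4)*19*(-20))*(1/575) + 3373) - 51 = (-95*1/575 + 3373) - 51 = (-19/115 + 3373) - 51 = 387876/115 - 51 = 382011/115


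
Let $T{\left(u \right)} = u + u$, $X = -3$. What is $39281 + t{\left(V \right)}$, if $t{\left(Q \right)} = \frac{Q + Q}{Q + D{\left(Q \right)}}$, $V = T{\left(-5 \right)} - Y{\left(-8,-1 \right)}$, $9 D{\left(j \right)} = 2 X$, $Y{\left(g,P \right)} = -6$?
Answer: $\frac{274979}{7} \approx 39283.0$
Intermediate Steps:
$T{\left(u \right)} = 2 u$
$D{\left(j \right)} = - \frac{2}{3}$ ($D{\left(j \right)} = \frac{2 \left(-3\right)}{9} = \frac{1}{9} \left(-6\right) = - \frac{2}{3}$)
$V = -4$ ($V = 2 \left(-5\right) - -6 = -10 + 6 = -4$)
$t{\left(Q \right)} = \frac{2 Q}{- \frac{2}{3} + Q}$ ($t{\left(Q \right)} = \frac{Q + Q}{Q - \frac{2}{3}} = \frac{2 Q}{- \frac{2}{3} + Q}$)
$39281 + t{\left(V \right)} = 39281 + 6 \left(-4\right) \frac{1}{-2 + 3 \left(-4\right)} = 39281 + 6 \left(-4\right) \frac{1}{-2 - 12} = 39281 + 6 \left(-4\right) \frac{1}{-14} = 39281 + 6 \left(-4\right) \left(- \frac{1}{14}\right) = 39281 + \frac{12}{7} = \frac{274979}{7}$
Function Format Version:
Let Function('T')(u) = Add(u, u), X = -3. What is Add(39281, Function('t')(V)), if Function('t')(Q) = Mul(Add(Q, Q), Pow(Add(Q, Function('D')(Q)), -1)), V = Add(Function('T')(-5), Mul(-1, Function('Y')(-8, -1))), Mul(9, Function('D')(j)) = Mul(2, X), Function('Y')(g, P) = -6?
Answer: Rational(274979, 7) ≈ 39283.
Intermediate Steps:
Function('T')(u) = Mul(2, u)
Function('D')(j) = Rational(-2, 3) (Function('D')(j) = Mul(Rational(1, 9), Mul(2, -3)) = Mul(Rational(1, 9), -6) = Rational(-2, 3))
V = -4 (V = Add(Mul(2, -5), Mul(-1, -6)) = Add(-10, 6) = -4)
Function('t')(Q) = Mul(2, Q, Pow(Add(Rational(-2, 3), Q), -1)) (Function('t')(Q) = Mul(Add(Q, Q), Pow(Add(Q, Rational(-2, 3)), -1)) = Mul(Mul(2, Q), Pow(Add(Rational(-2, 3), Q), -1)) = Mul(2, Q, Pow(Add(Rational(-2, 3), Q), -1)))
Add(39281, Function('t')(V)) = Add(39281, Mul(6, -4, Pow(Add(-2, Mul(3, -4)), -1))) = Add(39281, Mul(6, -4, Pow(Add(-2, -12), -1))) = Add(39281, Mul(6, -4, Pow(-14, -1))) = Add(39281, Mul(6, -4, Rational(-1, 14))) = Add(39281, Rational(12, 7)) = Rational(274979, 7)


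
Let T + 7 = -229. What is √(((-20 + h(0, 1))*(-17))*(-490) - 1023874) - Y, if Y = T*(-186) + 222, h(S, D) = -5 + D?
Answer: -44118 + 11*I*√10114 ≈ -44118.0 + 1106.3*I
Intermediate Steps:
T = -236 (T = -7 - 229 = -236)
Y = 44118 (Y = -236*(-186) + 222 = 43896 + 222 = 44118)
√(((-20 + h(0, 1))*(-17))*(-490) - 1023874) - Y = √(((-20 + (-5 + 1))*(-17))*(-490) - 1023874) - 1*44118 = √(((-20 - 4)*(-17))*(-490) - 1023874) - 44118 = √(-24*(-17)*(-490) - 1023874) - 44118 = √(408*(-490) - 1023874) - 44118 = √(-199920 - 1023874) - 44118 = √(-1223794) - 44118 = 11*I*√10114 - 44118 = -44118 + 11*I*√10114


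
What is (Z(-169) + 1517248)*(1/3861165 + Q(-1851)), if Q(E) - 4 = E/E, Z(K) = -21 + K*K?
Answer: 29842714160888/3861165 ≈ 7.7289e+6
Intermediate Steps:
Z(K) = -21 + K²
Q(E) = 5 (Q(E) = 4 + E/E = 4 + 1 = 5)
(Z(-169) + 1517248)*(1/3861165 + Q(-1851)) = ((-21 + (-169)²) + 1517248)*(1/3861165 + 5) = ((-21 + 28561) + 1517248)*(1/3861165 + 5) = (28540 + 1517248)*(19305826/3861165) = 1545788*(19305826/3861165) = 29842714160888/3861165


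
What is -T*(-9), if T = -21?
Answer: -189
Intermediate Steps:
-T*(-9) = -1*(-21)*(-9) = 21*(-9) = -189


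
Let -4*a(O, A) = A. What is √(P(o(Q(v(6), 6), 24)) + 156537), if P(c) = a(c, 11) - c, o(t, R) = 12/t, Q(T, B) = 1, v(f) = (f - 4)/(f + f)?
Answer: √626089/2 ≈ 395.63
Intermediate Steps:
v(f) = (-4 + f)/(2*f) (v(f) = (-4 + f)/((2*f)) = (-4 + f)*(1/(2*f)) = (-4 + f)/(2*f))
a(O, A) = -A/4
P(c) = -11/4 - c (P(c) = -¼*11 - c = -11/4 - c)
√(P(o(Q(v(6), 6), 24)) + 156537) = √((-11/4 - 12/1) + 156537) = √((-11/4 - 12) + 156537) = √(-59/4 + 156537) = √(626089/4) = √626089/2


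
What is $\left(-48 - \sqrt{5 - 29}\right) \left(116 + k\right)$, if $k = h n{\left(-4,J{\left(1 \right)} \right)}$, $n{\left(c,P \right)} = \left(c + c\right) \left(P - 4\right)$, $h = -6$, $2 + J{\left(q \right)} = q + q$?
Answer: $3648 + 152 i \sqrt{6} \approx 3648.0 + 372.32 i$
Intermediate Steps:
$J{\left(q \right)} = -2 + 2 q$ ($J{\left(q \right)} = -2 + \left(q + q\right) = -2 + 2 q$)
$n{\left(c,P \right)} = 2 c \left(-4 + P\right)$
$k = -192$ ($k = - 6 \cdot 2 \left(-4\right) \left(-4 + \left(-2 + 2 \cdot 1\right)\right) = - 6 \cdot 2 \left(-4\right) \left(-4 + \left(-2 + 2\right)\right) = - 6 \cdot 2 \left(-4\right) \left(-4 + 0\right) = - 6 \cdot 2 \left(-4\right) \left(-4\right) = \left(-6\right) 32 = -192$)
$\left(-48 - \sqrt{5 - 29}\right) \left(116 + k\right) = \left(-48 - \sqrt{5 - 29}\right) \left(116 - 192\right) = \left(-48 - \sqrt{-24}\right) \left(-76\right) = \left(-48 - 2 i \sqrt{6}\right) \left(-76\right) = 3648 + 152 i \sqrt{6}$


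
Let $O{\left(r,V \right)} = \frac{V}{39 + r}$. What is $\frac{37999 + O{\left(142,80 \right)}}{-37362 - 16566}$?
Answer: $- \frac{109173}{154936} \approx -0.70463$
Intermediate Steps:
$O{\left(r,V \right)} = \frac{V}{39 + r}$
$\frac{37999 + O{\left(142,80 \right)}}{-37362 - 16566} = \frac{37999 + \frac{80}{39 + 142}}{-37362 - 16566} = \frac{37999 + \frac{80}{181}}{-53928} = \left(37999 + 80 \cdot \frac{1}{181}\right) \left(- \frac{1}{53928}\right) = \left(37999 + \frac{80}{181}\right) \left(- \frac{1}{53928}\right) = \frac{6877899}{181} \left(- \frac{1}{53928}\right) = - \frac{109173}{154936}$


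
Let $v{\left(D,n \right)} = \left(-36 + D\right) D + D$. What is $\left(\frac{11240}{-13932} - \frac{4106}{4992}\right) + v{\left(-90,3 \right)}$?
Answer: $\frac{32596158547}{2897856} \approx 11248.0$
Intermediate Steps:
$v{\left(D,n \right)} = D + D \left(-36 + D\right)$ ($v{\left(D,n \right)} = D \left(-36 + D\right) + D = D + D \left(-36 + D\right)$)
$\left(\frac{11240}{-13932} - \frac{4106}{4992}\right) + v{\left(-90,3 \right)} = \left(\frac{11240}{-13932} - \frac{4106}{4992}\right) - 90 \left(-35 - 90\right) = \left(11240 \left(- \frac{1}{13932}\right) - \frac{2053}{2496}\right) - -11250 = \left(- \frac{2810}{3483} - \frac{2053}{2496}\right) + 11250 = - \frac{4721453}{2897856} + 11250 = \frac{32596158547}{2897856}$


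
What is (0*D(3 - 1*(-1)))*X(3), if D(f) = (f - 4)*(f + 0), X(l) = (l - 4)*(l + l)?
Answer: 0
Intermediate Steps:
X(l) = 2*l*(-4 + l) (X(l) = (-4 + l)*(2*l) = 2*l*(-4 + l))
D(f) = f*(-4 + f) (D(f) = (-4 + f)*f = f*(-4 + f))
(0*D(3 - 1*(-1)))*X(3) = (0*((3 - 1*(-1))*(-4 + (3 - 1*(-1)))))*(2*3*(-4 + 3)) = (0*((3 + 1)*(-4 + (3 + 1))))*(2*3*(-1)) = (0*(4*(-4 + 4)))*(-6) = (0*(4*0))*(-6) = (0*0)*(-6) = 0*(-6) = 0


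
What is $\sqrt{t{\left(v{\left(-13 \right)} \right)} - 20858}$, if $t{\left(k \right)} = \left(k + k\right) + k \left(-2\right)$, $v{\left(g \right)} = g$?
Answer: $i \sqrt{20858} \approx 144.42 i$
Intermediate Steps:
$t{\left(k \right)} = 0$ ($t{\left(k \right)} = 2 k - 2 k = 0$)
$\sqrt{t{\left(v{\left(-13 \right)} \right)} - 20858} = \sqrt{0 - 20858} = \sqrt{-20858} = i \sqrt{20858}$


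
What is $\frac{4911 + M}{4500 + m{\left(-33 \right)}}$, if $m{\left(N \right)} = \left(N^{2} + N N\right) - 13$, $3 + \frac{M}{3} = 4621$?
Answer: $\frac{3753}{1333} \approx 2.8155$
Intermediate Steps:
$M = 13854$ ($M = -9 + 3 \cdot 4621 = -9 + 13863 = 13854$)
$m{\left(N \right)} = -13 + 2 N^{2}$ ($m{\left(N \right)} = \left(N^{2} + N^{2}\right) - 13 = 2 N^{2} - 13 = -13 + 2 N^{2}$)
$\frac{4911 + M}{4500 + m{\left(-33 \right)}} = \frac{4911 + 13854}{4500 - \left(13 - 2 \left(-33\right)^{2}\right)} = \frac{18765}{4500 + \left(-13 + 2 \cdot 1089\right)} = \frac{18765}{4500 + \left(-13 + 2178\right)} = \frac{18765}{4500 + 2165} = \frac{18765}{6665} = 18765 \cdot \frac{1}{6665} = \frac{3753}{1333}$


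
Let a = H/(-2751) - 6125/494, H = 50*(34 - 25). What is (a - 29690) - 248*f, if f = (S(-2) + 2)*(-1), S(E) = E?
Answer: -13455201345/452998 ≈ -29703.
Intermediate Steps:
H = 450 (H = 50*9 = 450)
a = -5690725/452998 (a = 450/(-2751) - 6125/494 = 450*(-1/2751) - 6125*1/494 = -150/917 - 6125/494 = -5690725/452998 ≈ -12.562)
f = 0 (f = (-2 + 2)*(-1) = 0*(-1) = 0)
(a - 29690) - 248*f = (-5690725/452998 - 29690) - 248*0 = -13455201345/452998 + 0 = -13455201345/452998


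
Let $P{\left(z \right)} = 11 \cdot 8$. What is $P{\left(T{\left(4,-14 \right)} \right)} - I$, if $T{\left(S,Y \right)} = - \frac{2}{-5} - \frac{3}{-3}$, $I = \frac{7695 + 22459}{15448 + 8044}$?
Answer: $\frac{1018571}{11746} \approx 86.716$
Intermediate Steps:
$I = \frac{15077}{11746}$ ($I = \frac{30154}{23492} = 30154 \cdot \frac{1}{23492} = \frac{15077}{11746} \approx 1.2836$)
$T{\left(S,Y \right)} = \frac{7}{5}$ ($T{\left(S,Y \right)} = \left(-2\right) \left(- \frac{1}{5}\right) - -1 = \frac{2}{5} + 1 = \frac{7}{5}$)
$P{\left(z \right)} = 88$
$P{\left(T{\left(4,-14 \right)} \right)} - I = 88 - \frac{15077}{11746} = \frac{1018571}{11746}$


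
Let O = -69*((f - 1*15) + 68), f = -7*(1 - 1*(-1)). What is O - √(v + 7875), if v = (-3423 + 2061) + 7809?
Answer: -2691 - √14322 ≈ -2810.7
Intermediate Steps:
f = -14 (f = -7*(1 + 1) = -7*2 = -14)
v = 6447 (v = -1362 + 7809 = 6447)
O = -2691 (O = -69*((-14 - 1*15) + 68) = -69*((-14 - 15) + 68) = -69*(-29 + 68) = -69*39 = -2691)
O - √(v + 7875) = -2691 - √(6447 + 7875) = -2691 - √14322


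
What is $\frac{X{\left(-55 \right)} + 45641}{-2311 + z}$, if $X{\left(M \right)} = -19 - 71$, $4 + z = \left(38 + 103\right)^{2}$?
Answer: $\frac{45551}{17566} \approx 2.5931$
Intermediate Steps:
$z = 19877$ ($z = -4 + \left(38 + 103\right)^{2} = -4 + 141^{2} = -4 + 19881 = 19877$)
$X{\left(M \right)} = -90$
$\frac{X{\left(-55 \right)} + 45641}{-2311 + z} = \frac{-90 + 45641}{-2311 + 19877} = \frac{45551}{17566}$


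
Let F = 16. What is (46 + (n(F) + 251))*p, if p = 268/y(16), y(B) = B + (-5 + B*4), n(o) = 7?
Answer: 81472/75 ≈ 1086.3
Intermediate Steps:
y(B) = -5 + 5*B (y(B) = B + (-5 + 4*B) = -5 + 5*B)
p = 268/75 (p = 268/(-5 + 5*16) = 268/(-5 + 80) = 268/75 ≈ 3.5733)
(46 + (n(F) + 251))*p = (46 + (7 + 251))*(268/75) = (46 + 258)*(268/75) = 304*(268/75) = 81472/75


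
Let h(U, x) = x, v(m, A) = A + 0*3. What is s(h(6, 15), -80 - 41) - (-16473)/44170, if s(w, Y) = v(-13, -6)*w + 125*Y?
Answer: -672030077/44170 ≈ -15215.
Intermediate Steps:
v(m, A) = A (v(m, A) = A + 0 = A)
s(w, Y) = -6*w + 125*Y
s(h(6, 15), -80 - 41) - (-16473)/44170 = (-6*15 + 125*(-80 - 41)) - (-16473)/44170 = (-90 + 125*(-121)) - (-16473)/44170 = (-90 - 15125) - 1*(-16473/44170) = -15215 + 16473/44170 = -672030077/44170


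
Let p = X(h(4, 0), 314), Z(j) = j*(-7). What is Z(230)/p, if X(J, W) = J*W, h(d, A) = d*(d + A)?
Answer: -805/2512 ≈ -0.32046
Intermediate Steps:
Z(j) = -7*j
h(d, A) = d*(A + d)
p = 5024 (p = (4*(0 + 4))*314 = (4*4)*314 = 16*314 = 5024)
Z(230)/p = -7*230/5024 = -1610*1/5024 = -805/2512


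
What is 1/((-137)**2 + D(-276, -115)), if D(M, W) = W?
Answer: 1/18654 ≈ 5.3608e-5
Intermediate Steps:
1/((-137)**2 + D(-276, -115)) = 1/((-137)**2 - 115) = 1/(18769 - 115) = 1/18654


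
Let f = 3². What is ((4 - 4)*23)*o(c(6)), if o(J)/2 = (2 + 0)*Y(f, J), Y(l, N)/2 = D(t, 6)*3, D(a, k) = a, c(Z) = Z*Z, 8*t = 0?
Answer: 0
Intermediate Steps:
f = 9
t = 0 (t = (⅛)*0 = 0)
c(Z) = Z²
Y(l, N) = 0 (Y(l, N) = 2*(0*3) = 2*0 = 0)
o(J) = 0 (o(J) = 2*((2 + 0)*0) = 2*(2*0) = 2*0 = 0)
((4 - 4)*23)*o(c(6)) = ((4 - 4)*23)*0 = (0*23)*0 = 0*0 = 0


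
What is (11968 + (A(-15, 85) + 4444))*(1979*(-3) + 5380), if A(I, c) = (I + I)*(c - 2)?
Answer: -7754554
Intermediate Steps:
A(I, c) = 2*I*(-2 + c) (A(I, c) = (2*I)*(-2 + c) = 2*I*(-2 + c))
(11968 + (A(-15, 85) + 4444))*(1979*(-3) + 5380) = (11968 + (2*(-15)*(-2 + 85) + 4444))*(1979*(-3) + 5380) = (11968 + (2*(-15)*83 + 4444))*(-5937 + 5380) = (11968 + (-2490 + 4444))*(-557) = (11968 + 1954)*(-557) = 13922*(-557) = -7754554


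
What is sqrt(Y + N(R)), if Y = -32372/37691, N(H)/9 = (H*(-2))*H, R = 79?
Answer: I*sqrt(159589872685630)/37691 ≈ 335.17*I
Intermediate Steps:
N(H) = -18*H**2 (N(H) = 9*((H*(-2))*H) = 9*((-2*H)*H) = 9*(-2*H**2) = -18*H**2)
Y = -32372/37691 (Y = -32372*1/37691 = -32372/37691 ≈ -0.85888)
sqrt(Y + N(R)) = sqrt(-32372/37691 - 18*79**2) = sqrt(-32372/37691 - 18*6241) = sqrt(-32372/37691 - 112338) = sqrt(-4234163930/37691) = I*sqrt(159589872685630)/37691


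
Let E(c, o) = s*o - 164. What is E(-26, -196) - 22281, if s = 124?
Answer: -46749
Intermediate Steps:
E(c, o) = -164 + 124*o (E(c, o) = 124*o - 164 = -164 + 124*o)
E(-26, -196) - 22281 = (-164 + 124*(-196)) - 22281 = (-164 - 24304) - 22281 = -24468 - 22281 = -46749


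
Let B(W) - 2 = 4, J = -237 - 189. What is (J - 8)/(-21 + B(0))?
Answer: 434/15 ≈ 28.933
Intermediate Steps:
J = -426
B(W) = 6 (B(W) = 2 + 4 = 6)
(J - 8)/(-21 + B(0)) = (-426 - 8)/(-21 + 6) = -434/(-15) = -434*(-1/15) = 434/15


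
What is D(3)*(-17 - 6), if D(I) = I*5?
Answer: -345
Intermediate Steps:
D(I) = 5*I
D(3)*(-17 - 6) = (5*3)*(-17 - 6) = 15*(-23) = -345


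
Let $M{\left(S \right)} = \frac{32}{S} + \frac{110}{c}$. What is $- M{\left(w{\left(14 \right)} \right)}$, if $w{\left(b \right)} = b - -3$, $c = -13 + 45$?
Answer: $- \frac{1447}{272} \approx -5.3199$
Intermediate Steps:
$c = 32$
$w{\left(b \right)} = 3 + b$ ($w{\left(b \right)} = b + 3 = 3 + b$)
$M{\left(S \right)} = \frac{55}{16} + \frac{32}{S}$ ($M{\left(S \right)} = \frac{32}{S} + \frac{110}{32} = \frac{32}{S} + 110 \cdot \frac{1}{32} = \frac{32}{S} + \frac{55}{16} = \frac{55}{16} + \frac{32}{S}$)
$- M{\left(w{\left(14 \right)} \right)} = - (\frac{55}{16} + \frac{32}{3 + 14}) = - (\frac{55}{16} + \frac{32}{17}) = \left(-1\right) \frac{1447}{272} = - \frac{1447}{272}$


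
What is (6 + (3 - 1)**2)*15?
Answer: 150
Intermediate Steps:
(6 + (3 - 1)**2)*15 = (6 + 2**2)*15 = (6 + 4)*15 = 10*15 = 150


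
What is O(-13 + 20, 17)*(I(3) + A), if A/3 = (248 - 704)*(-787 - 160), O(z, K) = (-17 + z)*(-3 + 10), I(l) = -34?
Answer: -90682340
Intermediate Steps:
O(z, K) = -119 + 7*z (O(z, K) = (-17 + z)*7 = -119 + 7*z)
A = 1295496 (A = 3*((248 - 704)*(-787 - 160)) = 3*(-456*(-947)) = 3*431832 = 1295496)
O(-13 + 20, 17)*(I(3) + A) = (-119 + 7*(-13 + 20))*(-34 + 1295496) = (-119 + 7*7)*1295462 = (-119 + 49)*1295462 = -70*1295462 = -90682340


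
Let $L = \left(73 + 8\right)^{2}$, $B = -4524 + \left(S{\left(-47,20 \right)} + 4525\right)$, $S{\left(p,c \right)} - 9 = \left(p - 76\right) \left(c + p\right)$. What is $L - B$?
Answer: $3230$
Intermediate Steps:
$S{\left(p,c \right)} = 9 + \left(-76 + p\right) \left(c + p\right)$ ($S{\left(p,c \right)} = 9 + \left(p - 76\right) \left(c + p\right) = 9 + \left(-76 + p\right) \left(c + p\right)$)
$B = 3331$ ($B = -4524 + \left(\left(9 + \left(-47\right)^{2} - 1520 - -3572 + 20 \left(-47\right)\right) + 4525\right) = -4524 + \left(\left(9 + 2209 - 1520 + 3572 - 940\right) + 4525\right) = -4524 + \left(3330 + 4525\right) = -4524 + 7855 = 3331$)
$L = 6561$ ($L = 81^{2} = 6561$)
$L - B = 6561 - 3331 = 3230$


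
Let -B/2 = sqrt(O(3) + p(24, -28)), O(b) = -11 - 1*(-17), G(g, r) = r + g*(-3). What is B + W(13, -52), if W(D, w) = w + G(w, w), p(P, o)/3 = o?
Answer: 52 - 2*I*sqrt(78) ≈ 52.0 - 17.664*I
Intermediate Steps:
G(g, r) = r - 3*g
p(P, o) = 3*o
O(b) = 6 (O(b) = -11 + 17 = 6)
W(D, w) = -w (W(D, w) = w + (w - 3*w) = w - 2*w = -w)
B = -2*I*sqrt(78) (B = -2*sqrt(6 + 3*(-28)) = -2*sqrt(6 - 84) = -2*I*sqrt(78) ≈ -17.664*I)
B + W(13, -52) = -2*I*sqrt(78) - 1*(-52) = -2*I*sqrt(78) + 52 = 52 - 2*I*sqrt(78)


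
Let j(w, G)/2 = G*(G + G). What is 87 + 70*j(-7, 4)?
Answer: 4567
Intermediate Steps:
j(w, G) = 4*G² (j(w, G) = 2*(G*(G + G)) = 2*(G*(2*G)) = 2*(2*G²) = 4*G²)
87 + 70*j(-7, 4) = 87 + 70*(4*4²) = 87 + 70*(4*16) = 87 + 70*64 = 87 + 4480 = 4567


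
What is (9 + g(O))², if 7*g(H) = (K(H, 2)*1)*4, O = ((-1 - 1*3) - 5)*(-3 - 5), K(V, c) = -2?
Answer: 3025/49 ≈ 61.735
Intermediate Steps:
O = 72 (O = ((-1 - 3) - 5)*(-8) = (-4 - 5)*(-8) = -9*(-8) = 72)
g(H) = -8/7 (g(H) = (-2*1*4)/7 = (-2*4)/7 = (⅐)*(-8) = -8/7)
(9 + g(O))² = (9 - 8/7)² = (55/7)² = 3025/49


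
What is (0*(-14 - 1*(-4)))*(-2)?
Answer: 0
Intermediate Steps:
(0*(-14 - 1*(-4)))*(-2) = (0*(-14 + 4))*(-2) = (0*(-10))*(-2) = 0*(-2) = 0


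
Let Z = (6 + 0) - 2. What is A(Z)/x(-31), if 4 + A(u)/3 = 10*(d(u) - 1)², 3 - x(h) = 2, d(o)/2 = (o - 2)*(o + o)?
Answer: 28818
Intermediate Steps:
d(o) = 4*o*(-2 + o) (d(o) = 2*((o - 2)*(o + o)) = 2*((-2 + o)*(2*o)) = 2*(2*o*(-2 + o)) = 4*o*(-2 + o))
Z = 4 (Z = 6 - 2 = 4)
x(h) = 1 (x(h) = 3 - 1*2 = 3 - 2 = 1)
A(u) = -12 + 30*(-1 + 4*u*(-2 + u))² (A(u) = -12 + 3*(10*(4*u*(-2 + u) - 1)²) = -12 + 3*(10*(-1 + 4*u*(-2 + u))²) = -12 + 30*(-1 + 4*u*(-2 + u))²)
A(Z)/x(-31) = (-12 + 30*(-1 + 4*4*(-2 + 4))²)/1 = (-12 + 30*(-1 + 4*4*2)²)*1 = (-12 + 30*(-1 + 32)²)*1 = (-12 + 30*31²)*1 = (-12 + 30*961)*1 = (-12 + 28830)*1 = 28818*1 = 28818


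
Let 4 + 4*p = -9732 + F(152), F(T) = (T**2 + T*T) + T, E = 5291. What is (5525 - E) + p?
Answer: 9390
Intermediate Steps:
F(T) = T + 2*T**2 (F(T) = (T**2 + T**2) + T = 2*T**2 + T = T + 2*T**2)
p = 9156 (p = -1 + (-9732 + 152*(1 + 2*152))/4 = -1 + (-9732 + 152*(1 + 304))/4 = -1 + (-9732 + 152*305)/4 = -1 + (-9732 + 46360)/4 = -1 + (1/4)*36628 = -1 + 9157 = 9156)
(5525 - E) + p = (5525 - 1*5291) + 9156 = (5525 - 5291) + 9156 = 234 + 9156 = 9390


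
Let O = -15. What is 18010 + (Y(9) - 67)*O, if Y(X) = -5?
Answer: 19090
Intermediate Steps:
18010 + (Y(9) - 67)*O = 18010 + (-5 - 67)*(-15) = 18010 - 72*(-15) = 18010 + 1080 = 19090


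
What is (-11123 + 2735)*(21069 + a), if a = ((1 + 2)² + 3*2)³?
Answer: -205036272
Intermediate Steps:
a = 3375 (a = (3² + 6)³ = (9 + 6)³ = 15³ = 3375)
(-11123 + 2735)*(21069 + a) = (-11123 + 2735)*(21069 + 3375) = -8388*24444 = -205036272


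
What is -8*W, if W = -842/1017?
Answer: 6736/1017 ≈ 6.6234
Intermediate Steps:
W = -842/1017 (W = -842*1/1017 = -842/1017 ≈ -0.82793)
-8*W = -8*(-842/1017) = 6736/1017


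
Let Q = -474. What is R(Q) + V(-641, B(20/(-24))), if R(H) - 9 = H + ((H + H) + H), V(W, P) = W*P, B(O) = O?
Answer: -8117/6 ≈ -1352.8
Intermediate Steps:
V(W, P) = P*W
R(H) = 9 + 4*H (R(H) = 9 + (H + ((H + H) + H)) = 9 + (H + (2*H + H)) = 9 + (H + 3*H) = 9 + 4*H)
R(Q) + V(-641, B(20/(-24))) = (9 + 4*(-474)) + (20/(-24))*(-641) = (9 - 1896) + (20*(-1/24))*(-641) = -1887 - 5/6*(-641) = -1887 + 3205/6 = -8117/6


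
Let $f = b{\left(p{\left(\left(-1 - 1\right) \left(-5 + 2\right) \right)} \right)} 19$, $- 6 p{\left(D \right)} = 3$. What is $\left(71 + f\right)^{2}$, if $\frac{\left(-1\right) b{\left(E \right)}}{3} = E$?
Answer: $\frac{39601}{4} \approx 9900.3$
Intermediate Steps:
$p{\left(D \right)} = - \frac{1}{2}$ ($p{\left(D \right)} = \left(- \frac{1}{6}\right) 3 = - \frac{1}{2}$)
$b{\left(E \right)} = - 3 E$
$f = \frac{57}{2}$ ($f = \left(-3\right) \left(- \frac{1}{2}\right) 19 = \frac{3}{2} \cdot 19 = \frac{57}{2} \approx 28.5$)
$\left(71 + f\right)^{2} = \left(71 + \frac{57}{2}\right)^{2} = \left(\frac{199}{2}\right)^{2} = \frac{39601}{4}$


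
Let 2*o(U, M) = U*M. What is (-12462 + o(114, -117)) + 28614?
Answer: 9483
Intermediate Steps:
o(U, M) = M*U/2 (o(U, M) = (U*M)/2 = (M*U)/2 = M*U/2)
(-12462 + o(114, -117)) + 28614 = (-12462 + (1/2)*(-117)*114) + 28614 = (-12462 - 6669) + 28614 = -19131 + 28614 = 9483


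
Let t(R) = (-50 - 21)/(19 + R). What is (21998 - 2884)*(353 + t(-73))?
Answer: 182854081/27 ≈ 6.7724e+6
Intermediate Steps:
t(R) = -71/(19 + R)
(21998 - 2884)*(353 + t(-73)) = (21998 - 2884)*(353 - 71/(19 - 73)) = 19114*(353 - 71/(-54)) = 19114*(353 - 71*(-1/54)) = 19114*(353 + 71/54) = 19114*(19133/54) = 182854081/27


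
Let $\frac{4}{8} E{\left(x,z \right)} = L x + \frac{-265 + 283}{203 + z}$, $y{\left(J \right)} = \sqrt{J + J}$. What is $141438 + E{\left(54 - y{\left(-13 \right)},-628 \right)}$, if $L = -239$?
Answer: $\frac{49141014}{425} + 478 i \sqrt{26} \approx 1.1563 \cdot 10^{5} + 2437.3 i$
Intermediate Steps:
$y{\left(J \right)} = \sqrt{2} \sqrt{J}$ ($y{\left(J \right)} = \sqrt{2 J} = \sqrt{2} \sqrt{J}$)
$E{\left(x,z \right)} = - 478 x + \frac{36}{203 + z}$ ($E{\left(x,z \right)} = 2 \left(- 239 x + \frac{-265 + 283}{203 + z}\right) = 2 \left(- 239 x + \frac{18}{203 + z}\right) = - 478 x + \frac{36}{203 + z}$)
$141438 + E{\left(54 - y{\left(-13 \right)},-628 \right)} = 141438 + \frac{2 \left(18 - 48517 \left(54 - \sqrt{2} \sqrt{-13}\right) - 239 \left(54 - \sqrt{2} \sqrt{-13}\right) \left(-628\right)\right)}{203 - 628} = 141438 + \frac{2 \left(18 - 48517 \left(54 - \sqrt{2} i \sqrt{13}\right) - 239 \left(54 - \sqrt{2} i \sqrt{13}\right) \left(-628\right)\right)}{-425} = 141438 + 2 \left(- \frac{1}{425}\right) \left(18 - 48517 \left(54 - i \sqrt{26}\right) - 239 \left(54 - i \sqrt{26}\right) \left(-628\right)\right) = 141438 + 2 \left(- \frac{1}{425}\right) \left(18 - \left(2619918 - 48517 i \sqrt{26}\right) + \left(8104968 - 150092 i \sqrt{26}\right)\right) = 141438 + 2 \left(- \frac{1}{425}\right) \left(5485068 - 101575 i \sqrt{26}\right) = 141438 - \left(\frac{10970136}{425} - 478 i \sqrt{26}\right) = \frac{49141014}{425} + 478 i \sqrt{26}$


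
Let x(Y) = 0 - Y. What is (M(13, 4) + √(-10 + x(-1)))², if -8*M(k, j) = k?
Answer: (13 - 24*I)²/64 ≈ -6.3594 - 9.75*I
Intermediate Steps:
x(Y) = -Y
M(k, j) = -k/8
(M(13, 4) + √(-10 + x(-1)))² = (-⅛*13 + √(-10 - 1*(-1)))² = (-13/8 + √(-10 + 1))² = (-13/8 + √(-9))² = (-13/8 + 3*I)²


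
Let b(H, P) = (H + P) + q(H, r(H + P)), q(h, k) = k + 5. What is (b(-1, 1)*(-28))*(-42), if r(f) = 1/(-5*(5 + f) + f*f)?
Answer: 145824/25 ≈ 5833.0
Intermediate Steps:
r(f) = 1/(-25 + f² - 5*f) (r(f) = 1/((-25 - 5*f) + f²) = 1/(-25 + f² - 5*f))
q(h, k) = 5 + k
b(H, P) = 5 + H + P + 1/(-25 + (H + P)² - 5*H - 5*P) (b(H, P) = (H + P) + (5 + 1/(-25 + (H + P)² - 5*(H + P))) = (H + P) + (5 + 1/(-25 + (H + P)² + (-5*H - 5*P))) = (H + P) + (5 + 1/(-25 + (H + P)² - 5*H - 5*P)) = 5 + H + P + 1/(-25 + (H + P)² - 5*H - 5*P))
(b(-1, 1)*(-28))*(-42) = ((5 - 1 + 1 - 1/(25 - (-1 + 1)² + 5*(-1) + 5*1))*(-28))*(-42) = ((5 - 1 + 1 - 1/(25 - 1*0² - 5 + 5))*(-28))*(-42) = ((5 - 1 + 1 - 1/(25 - 1*0 - 5 + 5))*(-28))*(-42) = ((5 - 1 + 1 - 1/(25 + 0 - 5 + 5))*(-28))*(-42) = ((5 - 1 + 1 - 1/25)*(-28))*(-42) = ((124/25)*(-28))*(-42) = -3472/25*(-42) = 145824/25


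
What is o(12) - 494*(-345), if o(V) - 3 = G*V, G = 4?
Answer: 170481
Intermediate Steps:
o(V) = 3 + 4*V
o(12) - 494*(-345) = (3 + 4*12) - 494*(-345) = (3 + 48) + 170430 = 51 + 170430 = 170481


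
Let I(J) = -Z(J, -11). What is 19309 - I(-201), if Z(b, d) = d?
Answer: 19298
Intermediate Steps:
I(J) = 11 (I(J) = -1*(-11) = 11)
19309 - I(-201) = 19309 - 1*11 = 19309 - 11 = 19298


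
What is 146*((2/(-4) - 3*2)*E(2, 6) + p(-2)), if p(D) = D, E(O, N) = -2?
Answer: 1606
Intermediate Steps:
146*((2/(-4) - 3*2)*E(2, 6) + p(-2)) = 146*((2/(-4) - 3*2)*(-2) - 2) = 146*((2*(-¼) - 6)*(-2) - 2) = 146*((-½ - 6)*(-2) - 2) = 146*(-13/2*(-2) - 2) = 146*(13 - 2) = 146*11 = 1606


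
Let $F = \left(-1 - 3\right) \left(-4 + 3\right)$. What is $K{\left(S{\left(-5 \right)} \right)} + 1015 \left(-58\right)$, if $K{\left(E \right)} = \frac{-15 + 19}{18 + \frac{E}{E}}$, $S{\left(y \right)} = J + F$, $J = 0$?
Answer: $- \frac{1118526}{19} \approx -58870.0$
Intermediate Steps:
$F = 4$ ($F = \left(-4\right) \left(-1\right) = 4$)
$S{\left(y \right)} = 4$ ($S{\left(y \right)} = 0 + 4 = 4$)
$K{\left(E \right)} = \frac{4}{19}$ ($K{\left(E \right)} = \frac{4}{18 + 1} = \frac{4}{19}$)
$K{\left(S{\left(-5 \right)} \right)} + 1015 \left(-58\right) = \frac{4}{19} + 1015 \left(-58\right) = \frac{4}{19} - 58870 = - \frac{1118526}{19}$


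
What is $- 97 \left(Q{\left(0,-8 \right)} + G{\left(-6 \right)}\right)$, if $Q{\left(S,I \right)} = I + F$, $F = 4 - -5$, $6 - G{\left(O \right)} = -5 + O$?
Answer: $-1746$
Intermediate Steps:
$G{\left(O \right)} = 11 - O$ ($G{\left(O \right)} = 6 - \left(-5 + O\right) = 11 - O$)
$F = 9$ ($F = 4 + 5 = 9$)
$Q{\left(S,I \right)} = 9 + I$ ($Q{\left(S,I \right)} = I + 9 = 9 + I$)
$- 97 \left(Q{\left(0,-8 \right)} + G{\left(-6 \right)}\right) = - 97 \left(\left(9 - 8\right) + \left(11 - -6\right)\right) = - 97 \left(1 + \left(11 + 6\right)\right) = - 97 \left(1 + 17\right) = \left(-97\right) 18 = -1746$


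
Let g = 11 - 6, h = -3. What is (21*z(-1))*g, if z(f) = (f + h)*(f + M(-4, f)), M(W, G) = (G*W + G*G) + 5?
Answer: -3780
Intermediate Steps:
M(W, G) = 5 + G² + G*W (M(W, G) = (G*W + G²) + 5 = (G² + G*W) + 5 = 5 + G² + G*W)
z(f) = (-3 + f)*(5 + f² - 3*f) (z(f) = (f - 3)*(f + (5 + f² + f*(-4))) = (-3 + f)*(f + (5 + f² - 4*f)) = (-3 + f)*(5 + f² - 3*f))
g = 5
(21*z(-1))*g = (21*(-15 + (-1)³ - 6*(-1)² + 14*(-1)))*5 = (21*(-15 - 1 - 6*1 - 14))*5 = (21*(-15 - 1 - 6 - 14))*5 = (21*(-36))*5 = -756*5 = -3780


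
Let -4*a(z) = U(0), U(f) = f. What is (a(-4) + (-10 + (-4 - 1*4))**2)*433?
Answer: 140292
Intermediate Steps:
a(z) = 0 (a(z) = -1/4*0 = 0)
(a(-4) + (-10 + (-4 - 1*4))**2)*433 = (0 + (-10 + (-4 - 1*4))**2)*433 = (0 + (-10 + (-4 - 4))**2)*433 = (0 + (-10 - 8)**2)*433 = (0 + (-18)**2)*433 = (0 + 324)*433 = 324*433 = 140292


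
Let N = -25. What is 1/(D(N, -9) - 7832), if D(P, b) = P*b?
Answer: -1/7607 ≈ -0.00013146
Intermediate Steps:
1/(D(N, -9) - 7832) = 1/(-25*(-9) - 7832) = 1/(225 - 7832) = 1/(-7607) = -1/7607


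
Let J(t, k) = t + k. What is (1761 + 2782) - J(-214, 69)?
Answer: 4688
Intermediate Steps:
J(t, k) = k + t
(1761 + 2782) - J(-214, 69) = (1761 + 2782) - (69 - 214) = 4543 - 1*(-145) = 4543 + 145 = 4688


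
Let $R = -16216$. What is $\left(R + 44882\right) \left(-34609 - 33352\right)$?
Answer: $-1948170026$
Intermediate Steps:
$\left(R + 44882\right) \left(-34609 - 33352\right) = \left(-16216 + 44882\right) \left(-34609 - 33352\right) = 28666 \left(-67961\right) = -1948170026$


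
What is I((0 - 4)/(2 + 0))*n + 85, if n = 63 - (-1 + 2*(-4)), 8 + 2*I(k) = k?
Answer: -275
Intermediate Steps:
I(k) = -4 + k/2
n = 72 (n = 63 - (-1 - 8) = 63 - 1*(-9) = 63 + 9 = 72)
I((0 - 4)/(2 + 0))*n + 85 = (-4 + ((0 - 4)/(2 + 0))/2)*72 + 85 = (-4 + (-4/2)/2)*72 + 85 = (-4 + (-4*½)/2)*72 + 85 = (-4 + (½)*(-2))*72 + 85 = (-4 - 1)*72 + 85 = -5*72 + 85 = -360 + 85 = -275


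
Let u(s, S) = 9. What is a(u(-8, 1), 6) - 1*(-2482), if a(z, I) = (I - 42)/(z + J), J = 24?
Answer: 27290/11 ≈ 2480.9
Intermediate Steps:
a(z, I) = (-42 + I)/(24 + z) (a(z, I) = (I - 42)/(z + 24) = (-42 + I)/(24 + z))
a(u(-8, 1), 6) - 1*(-2482) = (-42 + 6)/(24 + 9) - 1*(-2482) = -36/33 + 2482 = (1/33)*(-36) + 2482 = -12/11 + 2482 = 27290/11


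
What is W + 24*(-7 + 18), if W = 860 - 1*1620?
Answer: -496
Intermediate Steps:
W = -760 (W = 860 - 1620 = -760)
W + 24*(-7 + 18) = -760 + 24*(-7 + 18) = -760 + 24*11 = -760 + 264 = -496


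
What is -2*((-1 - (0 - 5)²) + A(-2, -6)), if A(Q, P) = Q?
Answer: 56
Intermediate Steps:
-2*((-1 - (0 - 5)²) + A(-2, -6)) = -2*((-1 - (0 - 5)²) - 2) = -2*((-1 - 1*(-5)²) - 2) = -2*((-1 - 1*25) - 2) = -2*((-1 - 25) - 2) = -2*(-26 - 2) = -2*(-28) = 56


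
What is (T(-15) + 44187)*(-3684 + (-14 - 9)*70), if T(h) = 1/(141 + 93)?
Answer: -27369342073/117 ≈ -2.3393e+8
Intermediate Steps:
T(h) = 1/234
(T(-15) + 44187)*(-3684 + (-14 - 9)*70) = (1/234 + 44187)*(-3684 + (-14 - 9)*70) = 10339759*(-3684 - 23*70)/234 = 10339759*(-3684 - 1610)/234 = (10339759/234)*(-5294) = -27369342073/117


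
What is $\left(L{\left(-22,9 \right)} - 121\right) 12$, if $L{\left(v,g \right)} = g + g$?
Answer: $-1236$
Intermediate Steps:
$L{\left(v,g \right)} = 2 g$
$\left(L{\left(-22,9 \right)} - 121\right) 12 = \left(2 \cdot 9 - 121\right) 12 = \left(18 - 121\right) 12 = \left(-103\right) 12 = -1236$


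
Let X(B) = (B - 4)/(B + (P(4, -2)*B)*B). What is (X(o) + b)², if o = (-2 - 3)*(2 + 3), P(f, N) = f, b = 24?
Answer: 3524915641/6125625 ≈ 575.44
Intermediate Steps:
o = -25 (o = -5*5 = -25)
X(B) = (-4 + B)/(B + 4*B²) (X(B) = (B - 4)/(B + (4*B)*B) = (-4 + B)/(B + 4*B²))
(X(o) + b)² = ((-4 - 25)/((-25)*(1 + 4*(-25))) + 24)² = (-1/25*(-29)/(1 - 100) + 24)² = (-1/25*(-29)/(-99) + 24)² = (-1/25*(-1/99)*(-29) + 24)² = (-29/2475 + 24)² = (59371/2475)² = 3524915641/6125625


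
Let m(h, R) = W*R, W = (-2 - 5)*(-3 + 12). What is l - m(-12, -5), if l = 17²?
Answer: -26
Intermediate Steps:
W = -63 (W = -7*9 = -63)
m(h, R) = -63*R
l = 289
l - m(-12, -5) = 289 - (-63)*(-5) = 289 - 1*315 = 289 - 315 = -26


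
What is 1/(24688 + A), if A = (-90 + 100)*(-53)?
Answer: 1/24158 ≈ 4.1394e-5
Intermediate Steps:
A = -530 (A = 10*(-53) = -530)
1/(24688 + A) = 1/(24688 - 530) = 1/24158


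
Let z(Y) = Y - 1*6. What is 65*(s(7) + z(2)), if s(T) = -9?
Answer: -845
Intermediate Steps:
z(Y) = -6 + Y (z(Y) = Y - 6 = -6 + Y)
65*(s(7) + z(2)) = 65*(-9 + (-6 + 2)) = 65*(-9 - 4) = 65*(-13) = -845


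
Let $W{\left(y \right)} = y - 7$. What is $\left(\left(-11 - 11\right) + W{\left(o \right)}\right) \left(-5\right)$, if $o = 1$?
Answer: $140$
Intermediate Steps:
$W{\left(y \right)} = -7 + y$
$\left(\left(-11 - 11\right) + W{\left(o \right)}\right) \left(-5\right) = \left(\left(-11 - 11\right) + \left(-7 + 1\right)\right) \left(-5\right) = \left(-22 - 6\right) \left(-5\right) = \left(-28\right) \left(-5\right) = 140$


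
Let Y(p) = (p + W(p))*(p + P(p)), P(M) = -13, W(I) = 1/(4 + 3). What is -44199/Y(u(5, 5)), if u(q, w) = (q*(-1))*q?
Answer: -103131/2204 ≈ -46.793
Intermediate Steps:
W(I) = ⅐ (W(I) = 1/7 = ⅐)
u(q, w) = -q² (u(q, w) = (-q)*q = -q²)
Y(p) = (-13 + p)*(⅐ + p) (Y(p) = (p + ⅐)*(p - 13) = (⅐ + p)*(-13 + p) = (-13 + p)*(⅐ + p))
-44199/Y(u(5, 5)) = -44199/(-13/7 + (-1*5²)² - (-90)*5²/7) = -44199/(-13/7 + (-1*25)² - (-90)*25/7) = -44199/(-13/7 + (-25)² - 90/7*(-25)) = -44199/(-13/7 + 625 + 2250/7) = -44199/6612/7 = -44199*7/6612 = -103131/2204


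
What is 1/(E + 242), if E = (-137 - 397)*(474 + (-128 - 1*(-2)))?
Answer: -1/185590 ≈ -5.3882e-6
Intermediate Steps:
E = -185832 (E = -534*(474 + (-128 + 2)) = -534*(474 - 126) = -534*348 = -185832)
1/(E + 242) = 1/(-185832 + 242) = 1/(-185590) = -1/185590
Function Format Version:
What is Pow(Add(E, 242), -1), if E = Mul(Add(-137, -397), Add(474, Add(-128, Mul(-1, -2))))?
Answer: Rational(-1, 185590) ≈ -5.3882e-6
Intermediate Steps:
E = -185832 (E = Mul(-534, Add(474, Add(-128, 2))) = Mul(-534, Add(474, -126)) = Mul(-534, 348) = -185832)
Pow(Add(E, 242), -1) = Pow(Add(-185832, 242), -1) = Pow(-185590, -1) = Rational(-1, 185590)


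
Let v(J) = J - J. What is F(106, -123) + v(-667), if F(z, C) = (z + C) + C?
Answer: -140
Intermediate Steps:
v(J) = 0
F(z, C) = z + 2*C (F(z, C) = (C + z) + C = z + 2*C)
F(106, -123) + v(-667) = (106 + 2*(-123)) + 0 = (106 - 246) + 0 = -140 + 0 = -140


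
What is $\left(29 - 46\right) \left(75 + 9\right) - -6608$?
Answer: $5180$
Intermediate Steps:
$\left(29 - 46\right) \left(75 + 9\right) - -6608 = \left(-17\right) 84 + 6608 = -1428 + 6608 = 5180$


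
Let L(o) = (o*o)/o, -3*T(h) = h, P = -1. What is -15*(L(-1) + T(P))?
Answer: 10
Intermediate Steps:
T(h) = -h/3
L(o) = o (L(o) = o**2/o = o)
-15*(L(-1) + T(P)) = -15*(-1 - 1/3*(-1)) = -15*(-1 + 1/3) = -15*(-2/3) = 10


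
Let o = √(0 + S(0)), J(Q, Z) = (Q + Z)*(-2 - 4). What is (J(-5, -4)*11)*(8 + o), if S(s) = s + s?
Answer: 4752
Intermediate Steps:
S(s) = 2*s
J(Q, Z) = -6*Q - 6*Z (J(Q, Z) = (Q + Z)*(-6) = -6*Q - 6*Z)
o = 0 (o = √(0 + 2*0) = √(0 + 0) = √0 = 0)
(J(-5, -4)*11)*(8 + o) = ((-6*(-5) - 6*(-4))*11)*(8 + 0) = ((30 + 24)*11)*8 = (54*11)*8 = 594*8 = 4752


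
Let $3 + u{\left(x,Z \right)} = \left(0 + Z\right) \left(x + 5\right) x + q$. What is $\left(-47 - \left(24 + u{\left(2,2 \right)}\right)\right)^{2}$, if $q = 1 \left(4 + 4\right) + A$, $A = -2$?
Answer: $10404$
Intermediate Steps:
$q = 6$ ($q = 1 \left(4 + 4\right) - 2 = 1 \cdot 8 - 2 = 8 - 2 = 6$)
$u{\left(x,Z \right)} = 3 + Z x \left(5 + x\right)$ ($u{\left(x,Z \right)} = -3 + \left(\left(0 + Z\right) \left(x + 5\right) x + 6\right) = -3 + \left(Z \left(5 + x\right) x + 6\right) = -3 + \left(Z x \left(5 + x\right) + 6\right) = -3 + \left(6 + Z x \left(5 + x\right)\right) = 3 + Z x \left(5 + x\right)$)
$\left(-47 - \left(24 + u{\left(2,2 \right)}\right)\right)^{2} = \left(-47 - \left(27 + 8 + 5 \cdot 2 \cdot 2\right)\right)^{2} = \left(-47 - \left(47 + 8\right)\right)^{2} = \left(-47 - 55\right)^{2} = \left(-102\right)^{2} = 10404$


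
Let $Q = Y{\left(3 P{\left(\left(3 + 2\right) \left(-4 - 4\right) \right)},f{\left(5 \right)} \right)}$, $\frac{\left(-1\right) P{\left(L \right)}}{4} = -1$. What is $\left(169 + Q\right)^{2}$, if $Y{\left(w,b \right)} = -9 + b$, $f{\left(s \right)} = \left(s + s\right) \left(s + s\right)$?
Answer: $67600$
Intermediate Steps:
$P{\left(L \right)} = 4$ ($P{\left(L \right)} = \left(-4\right) \left(-1\right) = 4$)
$f{\left(s \right)} = 4 s^{2}$ ($f{\left(s \right)} = 2 s 2 s = 4 s^{2}$)
$Q = 91$ ($Q = -9 + 4 \cdot 5^{2} = -9 + 4 \cdot 25 = -9 + 100 = 91$)
$\left(169 + Q\right)^{2} = \left(169 + 91\right)^{2} = 260^{2} = 67600$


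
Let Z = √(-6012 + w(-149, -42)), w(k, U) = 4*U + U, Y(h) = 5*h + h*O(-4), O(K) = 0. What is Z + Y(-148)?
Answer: -740 + I*√6222 ≈ -740.0 + 78.88*I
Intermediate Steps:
Y(h) = 5*h (Y(h) = 5*h + h*0 = 5*h + 0 = 5*h)
w(k, U) = 5*U
Z = I*√6222 (Z = √(-6012 + 5*(-42)) = √(-6012 - 210) = √(-6222) = I*√6222 ≈ 78.88*I)
Z + Y(-148) = I*√6222 + 5*(-148) = I*√6222 - 740 = -740 + I*√6222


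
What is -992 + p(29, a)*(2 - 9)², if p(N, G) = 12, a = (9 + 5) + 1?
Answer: -404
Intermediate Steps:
a = 15 (a = 14 + 1 = 15)
-992 + p(29, a)*(2 - 9)² = -992 + 12*(2 - 9)² = -992 + 12*(-7)² = -992 + 12*49 = -992 + 588 = -404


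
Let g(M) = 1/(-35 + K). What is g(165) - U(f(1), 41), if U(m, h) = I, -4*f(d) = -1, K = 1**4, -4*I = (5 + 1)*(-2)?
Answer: -103/34 ≈ -3.0294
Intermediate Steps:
I = 3 (I = -(5 + 1)*(-2)/4 = -3*(-2)/2 = -1/4*(-12) = 3)
K = 1
f(d) = 1/4 (f(d) = -1/4*(-1) = 1/4)
g(M) = -1/34 (g(M) = 1/(-35 + 1) = 1/(-34) = -1/34)
U(m, h) = 3
g(165) - U(f(1), 41) = -1/34 - 1*3 = -1/34 - 3 = -103/34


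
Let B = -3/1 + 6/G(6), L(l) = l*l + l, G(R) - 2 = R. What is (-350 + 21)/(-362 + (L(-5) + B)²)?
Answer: 5264/751 ≈ 7.0093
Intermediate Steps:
G(R) = 2 + R
L(l) = l + l² (L(l) = l² + l = l + l²)
B = -9/4 (B = -3/1 + 6/(2 + 6) = -3*1 + 6/8 = -3 + 6*(⅛) = -3 + ¾ = -9/4 ≈ -2.2500)
(-350 + 21)/(-362 + (L(-5) + B)²) = (-350 + 21)/(-362 + (-5*(1 - 5) - 9/4)²) = -329/(-362 + (-5*(-4) - 9/4)²) = -329/(-362 + (20 - 9/4)²) = -329/(-362 + (71/4)²) = -329/(-362 + 5041/16) = -329/(-751/16) = -329*(-16/751) = 5264/751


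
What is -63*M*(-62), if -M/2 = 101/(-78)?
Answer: 131502/13 ≈ 10116.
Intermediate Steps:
M = 101/39 (M = -202/(-78) = -202*(-1)/78 = -2*(-101/78) = 101/39 ≈ 2.5897)
-63*M*(-62) = -63*101/39*(-62) = -2121/13*(-62) = 131502/13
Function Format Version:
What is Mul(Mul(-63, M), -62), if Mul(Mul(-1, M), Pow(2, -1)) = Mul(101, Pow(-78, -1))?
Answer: Rational(131502, 13) ≈ 10116.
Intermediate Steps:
M = Rational(101, 39) (M = Mul(-2, Mul(101, Pow(-78, -1))) = Mul(-2, Mul(101, Rational(-1, 78))) = Mul(-2, Rational(-101, 78)) = Rational(101, 39) ≈ 2.5897)
Mul(Mul(-63, M), -62) = Mul(Mul(-63, Rational(101, 39)), -62) = Mul(Rational(-2121, 13), -62) = Rational(131502, 13)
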